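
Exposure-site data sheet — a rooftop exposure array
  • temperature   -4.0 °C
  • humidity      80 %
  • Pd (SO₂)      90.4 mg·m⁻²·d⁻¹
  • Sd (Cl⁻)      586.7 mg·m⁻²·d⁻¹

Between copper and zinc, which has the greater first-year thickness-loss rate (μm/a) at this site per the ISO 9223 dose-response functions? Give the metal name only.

zinc

copper: f(T) = +0.126·(T−10) [T≤10 °C] = -1.7640
  sulphur-dioxide contribution → 0.3286 μm/a
  chloride contribution → 0.8392 μm/a
  total first-year rate 1.168 μm/a
zinc: T≤10 °C ⇒ hinge +0.038·(-4.0−10) = -0.5320
  sulphur-dioxide contribution → 2.18 μm/a
  chloride contribution → 0.894 μm/a
  total first-year rate 3.074 μm/a
Ordering by μm/a: zinc (3.07) > copper (1.17)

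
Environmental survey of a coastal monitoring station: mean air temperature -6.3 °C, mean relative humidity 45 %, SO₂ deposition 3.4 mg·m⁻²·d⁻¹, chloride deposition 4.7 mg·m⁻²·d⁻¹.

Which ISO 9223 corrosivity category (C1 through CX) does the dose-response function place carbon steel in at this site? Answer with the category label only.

carbon steel: T≤10 °C ⇒ hinge +0.150·(-6.3−10) = -2.4450
  SO₂ term: 1.77·3.4^0.52·exp(0.02·45-2.4450) = 0.7134
  Cl⁻ term: 0.102·4.7^0.62·exp(0.033·45+0.04·-6.3) = 0.9137
  sum: 0.7134 + 0.9137 → r_corr = 1.627 μm/a
1.63 μm/a falls in (1.3, 25] for carbon steel → category C2

C2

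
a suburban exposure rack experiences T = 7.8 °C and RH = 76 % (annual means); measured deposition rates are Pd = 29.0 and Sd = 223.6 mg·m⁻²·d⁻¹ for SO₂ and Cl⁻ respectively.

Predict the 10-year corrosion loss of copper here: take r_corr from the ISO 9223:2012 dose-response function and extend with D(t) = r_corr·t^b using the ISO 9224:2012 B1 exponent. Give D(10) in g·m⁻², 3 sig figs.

D(10) = 77.1 g·m⁻²

copper: f(T) = +0.126·(T−10) [T≤10 °C] = -0.2772
  SO₂ term: 0.0053·29.0^0.26·exp(0.059·76-0.2772) = 0.8541
  Cl⁻ term: 0.01025·223.6^0.27·exp(0.036·76+0.049·7.8) = 0.9984
  r_corr = 0.8541 + 0.9984 = 1.852 μm/a
Long-term exponent b (ISO 9224 Table 2, B1) = 0.667
  D(10) = 1.852 × 10^0.667 = 1.852 × 4.645 = 8.605 μm
  Mass loss = 8.605 μm × 8.96 g/cm³ = 77.1 g·m⁻²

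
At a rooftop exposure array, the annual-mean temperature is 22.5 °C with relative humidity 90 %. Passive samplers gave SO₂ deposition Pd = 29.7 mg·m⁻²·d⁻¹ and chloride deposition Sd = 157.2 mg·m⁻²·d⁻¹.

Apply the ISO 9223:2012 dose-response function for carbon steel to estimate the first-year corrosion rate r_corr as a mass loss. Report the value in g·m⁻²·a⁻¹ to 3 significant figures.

carbon steel: T>10 °C ⇒ hinge -0.054·(22.5−10) = -0.6750
  sulphur-dioxide contribution → 31.8 μm/a
  chloride contribution → 112.5 μm/a
  total first-year rate 144.3 μm/a
Convert to mass loss: 144.3 μm/a × 7.85 g/cm³ = 1133 g·m⁻²·a⁻¹

r_corr = 1.13e+03 g·m⁻²·a⁻¹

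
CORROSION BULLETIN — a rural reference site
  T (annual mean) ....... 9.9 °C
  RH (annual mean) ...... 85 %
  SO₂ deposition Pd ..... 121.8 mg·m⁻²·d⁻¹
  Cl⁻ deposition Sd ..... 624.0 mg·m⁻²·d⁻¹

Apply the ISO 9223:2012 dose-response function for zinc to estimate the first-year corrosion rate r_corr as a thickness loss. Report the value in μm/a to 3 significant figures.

r_corr = 8.45 μm/a

zinc: T≤10 °C ⇒ hinge +0.038·(9.9−10) = -0.0038
  sulphur-dioxide contribution → 5.305 μm/a
  chloride contribution → 3.141 μm/a
  ⇒ r_corr(zinc) = 8.446 μm/a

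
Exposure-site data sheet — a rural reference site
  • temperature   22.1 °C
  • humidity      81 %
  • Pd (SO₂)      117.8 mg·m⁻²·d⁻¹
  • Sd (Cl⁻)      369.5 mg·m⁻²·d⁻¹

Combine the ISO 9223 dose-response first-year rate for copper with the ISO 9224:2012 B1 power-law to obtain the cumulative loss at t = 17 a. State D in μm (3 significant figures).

copper: temperature factor f = -0.080·(12.1) = -0.9680
  Pd branch = 0.0053·Pd^0.26·e^(0.059·RH+f) = 0.8277 μm/a
  Sd branch = 0.01025·Sd^0.27·e^(0.036·RH+0.049·T) = 2.759 μm/a
  sum: 0.8277 + 2.759 → r_corr = 3.586 μm/a
ISO 9224: D(t) = r_corr · t^b with b = 0.667 (copper, B1)
  D(17) = 3.586 × 17^0.667 = 3.586 × 6.618 = 23.73 μm

D(17) = 23.7 μm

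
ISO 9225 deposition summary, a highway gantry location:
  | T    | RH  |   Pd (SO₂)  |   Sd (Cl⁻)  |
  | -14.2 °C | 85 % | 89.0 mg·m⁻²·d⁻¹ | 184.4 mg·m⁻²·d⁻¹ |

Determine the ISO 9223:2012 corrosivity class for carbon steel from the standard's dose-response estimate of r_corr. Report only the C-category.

carbon steel: temperature factor f = +0.150·(-24.2) = -3.6300
  Pd branch = 1.77·Pd^0.52·e^(0.02·RH+f) = 2.651 μm/a
  Cl⁻ term: 0.102·184.4^0.62·exp(0.033·85+0.04·-14.2) = 24.26
  r_corr = 2.651 + 24.26 = 26.91 μm/a
Category bounds: 25…50 μm/a bracket r_corr ⇒ C3

C3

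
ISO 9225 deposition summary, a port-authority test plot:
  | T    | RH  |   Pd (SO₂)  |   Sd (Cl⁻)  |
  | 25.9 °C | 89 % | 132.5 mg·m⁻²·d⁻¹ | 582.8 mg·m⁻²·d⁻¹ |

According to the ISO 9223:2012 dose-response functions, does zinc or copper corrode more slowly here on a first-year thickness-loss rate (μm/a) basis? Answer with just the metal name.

zinc: T>10 °C ⇒ hinge -0.071·(25.9−10) = -1.1289
  Pd branch = 0.0129·Pd^0.44·e^(0.046·RH+f) = 2.148 μm/a
  Sd branch = 0.0175·Sd^0.57·e^(0.008·RH+0.085·T) = 12.15 μm/a
  r_corr = 2.148 + 12.15 = 14.3 μm/a
copper: temperature factor f = -0.080·(15.9) = -1.2720
  Pd branch = 0.0053·Pd^0.26·e^(0.059·RH+f) = 1.01 μm/a
  Cl⁻ term: 0.01025·582.8^0.27·exp(0.036·89+0.049·25.9) = 5.013
  r_corr = 1.01 + 5.013 = 6.022 μm/a
Ordering by μm/a: zinc (14.3) > copper (6.02)

copper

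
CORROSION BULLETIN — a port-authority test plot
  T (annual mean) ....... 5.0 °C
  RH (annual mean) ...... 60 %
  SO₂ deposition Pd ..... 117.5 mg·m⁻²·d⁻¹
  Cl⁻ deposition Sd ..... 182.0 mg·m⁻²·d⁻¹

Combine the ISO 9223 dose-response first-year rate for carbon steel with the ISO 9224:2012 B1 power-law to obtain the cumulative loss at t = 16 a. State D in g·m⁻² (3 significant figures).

D(16) = 1.87e+03 g·m⁻²

carbon steel: f(T) = +0.150·(T−10) [T≤10 °C] = -0.7500
  SO₂ term: 1.77·117.5^0.52·exp(0.02·60-0.7500) = 33.1
  Cl⁻ term: 0.102·182.0^0.62·exp(0.033·60+0.04·5.0) = 22.73
  sum: 33.1 + 22.73 → r_corr = 55.83 μm/a
ISO 9224: D(t) = r_corr · t^b with b = 0.523 (carbon steel, B1)
  D(16) = 55.83 × 16^0.523 = 55.83 × 4.263 = 238 μm
  Mass loss = 238 μm × 7.85 g/cm³ = 1869 g·m⁻²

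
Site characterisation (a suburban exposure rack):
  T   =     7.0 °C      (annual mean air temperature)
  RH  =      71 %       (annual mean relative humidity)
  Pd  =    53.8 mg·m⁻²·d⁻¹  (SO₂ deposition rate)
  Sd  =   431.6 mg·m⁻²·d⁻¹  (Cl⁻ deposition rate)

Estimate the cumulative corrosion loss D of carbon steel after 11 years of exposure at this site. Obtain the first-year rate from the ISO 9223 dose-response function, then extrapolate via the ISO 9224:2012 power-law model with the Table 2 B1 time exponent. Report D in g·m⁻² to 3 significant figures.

D(11) = 2.68e+03 g·m⁻²

carbon steel: f(T) = +0.150·(T−10) [T≤10 °C] = -0.4500
  Pd branch = 1.77·Pd^0.52·e^(0.02·RH+f) = 37.09 μm/a
  Cl⁻ term: 0.102·431.6^0.62·exp(0.033·71+0.04·7.0) = 60.47
  sum: 37.09 + 60.47 → r_corr = 97.55 μm/a
Power-law: D(11) = r_corr · 11^0.523
  D(11) = 97.55 × 11^0.523 = 97.55 × 3.505 = 341.9 μm
  Mass loss = 341.9 μm × 7.85 g/cm³ = 2684 g·m⁻²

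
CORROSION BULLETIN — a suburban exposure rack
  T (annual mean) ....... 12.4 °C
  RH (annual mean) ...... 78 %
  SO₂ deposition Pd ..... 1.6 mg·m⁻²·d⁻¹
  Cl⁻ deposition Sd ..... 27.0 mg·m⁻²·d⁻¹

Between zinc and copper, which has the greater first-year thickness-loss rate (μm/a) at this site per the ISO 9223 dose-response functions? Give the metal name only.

zinc: T>10 °C ⇒ hinge -0.071·(12.4−10) = -0.1704
  sulphur-dioxide contribution → 0.4838 μm/a
  chloride contribution → 0.6133 μm/a
  total first-year rate 1.097 μm/a
copper: f(T) = -0.080·(T−10) [T>10 °C] = -0.1920
  sulphur-dioxide contribution → 0.4927 μm/a
  chloride contribution → 0.7596 μm/a
  total first-year rate 1.252 μm/a
Ordering by μm/a: copper (1.25) > zinc (1.1)

copper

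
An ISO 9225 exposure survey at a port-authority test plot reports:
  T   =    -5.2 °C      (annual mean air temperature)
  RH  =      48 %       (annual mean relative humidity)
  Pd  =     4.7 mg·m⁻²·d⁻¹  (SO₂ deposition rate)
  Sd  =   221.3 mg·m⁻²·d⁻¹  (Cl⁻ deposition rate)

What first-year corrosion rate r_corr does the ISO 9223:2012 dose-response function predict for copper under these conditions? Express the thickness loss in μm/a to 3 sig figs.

r_corr = 0.212 μm/a

copper: f(T) = +0.126·(T−10) [T≤10 °C] = -1.9152
  sulphur-dioxide contribution → 0.01982 μm/a
  chloride contribution → 0.1922 μm/a
  total first-year rate 0.212 μm/a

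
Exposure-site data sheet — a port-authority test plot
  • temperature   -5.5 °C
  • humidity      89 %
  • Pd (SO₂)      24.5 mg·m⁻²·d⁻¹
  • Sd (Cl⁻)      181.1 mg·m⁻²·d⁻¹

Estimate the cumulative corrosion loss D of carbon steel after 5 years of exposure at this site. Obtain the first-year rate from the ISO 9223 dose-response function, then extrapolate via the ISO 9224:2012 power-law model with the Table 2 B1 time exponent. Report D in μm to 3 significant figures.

D(5) = 103 μm

carbon steel: f(T) = +0.150·(T−10) [T≤10 °C] = -2.3250
  sulphur-dioxide contribution → 5.416 μm/a
  chloride contribution → 38.77 μm/a
  total first-year rate 44.18 μm/a
ISO 9224: D(t) = r_corr · t^b with b = 0.523 (carbon steel, B1)
  D(5) = 44.18 × 5^0.523 = 44.18 × 2.32 = 102.5 μm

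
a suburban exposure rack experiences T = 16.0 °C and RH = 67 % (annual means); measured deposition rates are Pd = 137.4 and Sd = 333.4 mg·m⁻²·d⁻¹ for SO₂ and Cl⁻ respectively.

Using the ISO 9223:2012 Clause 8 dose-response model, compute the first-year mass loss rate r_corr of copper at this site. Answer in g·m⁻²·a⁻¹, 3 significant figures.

r_corr = 16.3 g·m⁻²·a⁻¹

copper: f(T) = -0.080·(T−10) [T>10 °C] = -0.4800
  SO₂ term: 0.0053·137.4^0.26·exp(0.059·67-0.4800) = 0.6144
  Sd branch = 0.01025·Sd^0.27·e^(0.036·RH+0.049·T) = 1.202 μm/a
  r_corr = 0.6144 + 1.202 = 1.816 μm/a
Convert to mass loss: 1.816 μm/a × 8.96 g/cm³ = 16.28 g·m⁻²·a⁻¹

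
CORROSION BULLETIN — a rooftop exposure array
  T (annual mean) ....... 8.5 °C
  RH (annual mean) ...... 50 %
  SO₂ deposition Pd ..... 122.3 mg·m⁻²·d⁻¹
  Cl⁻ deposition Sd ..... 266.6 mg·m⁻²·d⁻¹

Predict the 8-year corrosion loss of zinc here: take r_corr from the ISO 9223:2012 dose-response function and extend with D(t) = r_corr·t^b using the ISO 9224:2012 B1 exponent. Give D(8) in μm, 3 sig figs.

zinc: temperature factor f = +0.038·(-1.5) = -0.0570
  Pd branch = 0.0129·Pd^0.44·e^(0.046·RH+f) = 1.007 μm/a
  Sd branch = 0.0175·Sd^0.57·e^(0.008·RH+0.085·T) = 1.298 μm/a
  sum: 1.007 + 1.298 → r_corr = 2.305 μm/a
Power-law: D(8) = r_corr · 8^0.813
  D(8) = 2.305 × 8^0.813 = 2.305 × 5.423 = 12.5 μm

D(8) = 12.5 μm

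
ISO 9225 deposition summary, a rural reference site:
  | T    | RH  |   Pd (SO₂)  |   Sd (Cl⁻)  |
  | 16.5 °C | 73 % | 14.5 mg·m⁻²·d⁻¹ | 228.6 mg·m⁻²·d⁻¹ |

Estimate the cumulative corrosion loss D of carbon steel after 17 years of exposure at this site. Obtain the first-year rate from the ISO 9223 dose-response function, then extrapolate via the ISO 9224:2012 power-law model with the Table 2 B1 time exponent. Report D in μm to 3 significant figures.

D(17) = 375 μm

carbon steel: f(T) = -0.054·(T−10) [T>10 °C] = -0.3510
  sulphur-dioxide contribution → 21.55 μm/a
  chloride contribution → 63.69 μm/a
  ⇒ r_corr(carbon steel) = 85.24 μm/a
Power-law: D(17) = r_corr · 17^0.523
  D(17) = 85.24 × 17^0.523 = 85.24 × 4.401 = 375.1 μm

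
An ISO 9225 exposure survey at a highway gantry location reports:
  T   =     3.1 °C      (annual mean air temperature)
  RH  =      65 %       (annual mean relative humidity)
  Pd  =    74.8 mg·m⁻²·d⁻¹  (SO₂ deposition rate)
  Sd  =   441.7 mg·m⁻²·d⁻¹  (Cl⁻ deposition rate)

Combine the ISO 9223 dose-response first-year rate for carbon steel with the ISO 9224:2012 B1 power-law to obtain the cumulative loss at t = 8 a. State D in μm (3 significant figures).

D(8) = 192 μm

carbon steel: f(T) = +0.150·(T−10) [T≤10 °C] = -1.0350
  Pd branch = 1.77·Pd^0.52·e^(0.02·RH+f) = 21.75 μm/a
  Sd branch = 0.102·Sd^0.62·e^(0.033·RH+0.04·T) = 43.05 μm/a
  r_corr = 21.75 + 43.05 = 64.8 μm/a
Power-law: D(8) = r_corr · 8^0.523
  D(8) = 64.8 × 8^0.523 = 64.8 × 2.967 = 192.3 μm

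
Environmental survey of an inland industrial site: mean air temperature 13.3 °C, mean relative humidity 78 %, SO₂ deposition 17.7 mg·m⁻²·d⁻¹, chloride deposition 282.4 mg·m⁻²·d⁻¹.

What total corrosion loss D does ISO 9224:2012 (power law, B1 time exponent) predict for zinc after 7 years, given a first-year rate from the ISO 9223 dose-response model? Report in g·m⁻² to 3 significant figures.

zinc: f(T) = -0.071·(T−10) [T>10 °C] = -0.2343
  sulphur-dioxide contribution → 1.307 μm/a
  chloride contribution → 2.523 μm/a
  ⇒ r_corr(zinc) = 3.83 μm/a
Long-term exponent b (ISO 9224 Table 2, B1) = 0.813
  D(7) = 3.83 × 7^0.813 = 3.83 × 4.865 = 18.63 μm
  Mass loss = 18.63 μm × 7.14 g/cm³ = 133 g·m⁻²

D(7) = 133 g·m⁻²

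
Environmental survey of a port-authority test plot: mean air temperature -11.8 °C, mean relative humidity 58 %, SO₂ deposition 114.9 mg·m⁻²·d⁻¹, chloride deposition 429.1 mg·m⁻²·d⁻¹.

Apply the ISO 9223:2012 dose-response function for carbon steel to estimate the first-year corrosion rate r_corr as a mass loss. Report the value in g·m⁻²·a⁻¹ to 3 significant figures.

carbon steel: f(T) = +0.150·(T−10) [T≤10 °C] = -3.2700
  Pd branch = 1.77·Pd^0.52·e^(0.02·RH+f) = 2.529 μm/a
  Cl⁻ term: 0.102·429.1^0.62·exp(0.033·58+0.04·-11.8) = 18.49
  sum: 2.529 + 18.49 → r_corr = 21.02 μm/a
Convert to mass loss: 21.02 μm/a × 7.85 g/cm³ = 165 g·m⁻²·a⁻¹

r_corr = 165 g·m⁻²·a⁻¹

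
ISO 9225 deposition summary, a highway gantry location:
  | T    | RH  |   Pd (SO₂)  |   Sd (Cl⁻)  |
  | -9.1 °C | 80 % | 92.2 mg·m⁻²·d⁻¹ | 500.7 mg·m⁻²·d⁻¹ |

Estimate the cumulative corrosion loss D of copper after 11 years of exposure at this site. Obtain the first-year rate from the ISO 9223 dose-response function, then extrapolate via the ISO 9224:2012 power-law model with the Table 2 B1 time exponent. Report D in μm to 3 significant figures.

copper: f(T) = +0.126·(T−10) [T≤10 °C] = -2.4066
  Pd branch = 0.0053·Pd^0.26·e^(0.059·RH+f) = 0.1737 μm/a
  Cl⁻ term: 0.01025·500.7^0.27·exp(0.036·80+0.049·-9.1) = 0.6262
  r_corr = 0.1737 + 0.6262 = 0.7999 μm/a
ISO 9224: D(t) = r_corr · t^b with b = 0.667 (copper, B1)
  D(11) = 0.7999 × 11^0.667 = 0.7999 × 4.95 = 3.96 μm

D(11) = 3.96 μm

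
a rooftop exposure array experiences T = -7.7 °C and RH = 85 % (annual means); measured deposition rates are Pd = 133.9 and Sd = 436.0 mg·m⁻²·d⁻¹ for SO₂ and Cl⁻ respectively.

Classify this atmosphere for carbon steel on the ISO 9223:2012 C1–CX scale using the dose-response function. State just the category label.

C4

carbon steel: temperature factor f = +0.150·(-17.7) = -2.6550
  Pd branch = 1.77·Pd^0.52·e^(0.02·RH+f) = 8.693 μm/a
  Cl⁻ term: 0.102·436.0^0.62·exp(0.033·85+0.04·-7.7) = 53.64
  r_corr = 8.693 + 53.64 = 62.34 μm/a
Category bounds: 50…80 μm/a bracket r_corr ⇒ C4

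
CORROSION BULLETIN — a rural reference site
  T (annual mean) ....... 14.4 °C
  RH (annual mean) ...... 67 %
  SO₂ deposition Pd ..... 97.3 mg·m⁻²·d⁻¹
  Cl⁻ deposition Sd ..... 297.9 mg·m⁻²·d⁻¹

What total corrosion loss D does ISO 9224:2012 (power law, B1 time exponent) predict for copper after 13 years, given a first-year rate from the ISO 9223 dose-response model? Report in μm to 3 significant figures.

D(13) = 9.50 μm

copper: f(T) = -0.080·(T−10) [T>10 °C] = -0.3520
  sulphur-dioxide contribution → 0.6384 μm/a
  chloride contribution → 1.078 μm/a
  ⇒ r_corr(copper) = 1.717 μm/a
Power-law: D(13) = r_corr · 13^0.667
  D(13) = 1.717 × 13^0.667 = 1.717 × 5.534 = 9.498 μm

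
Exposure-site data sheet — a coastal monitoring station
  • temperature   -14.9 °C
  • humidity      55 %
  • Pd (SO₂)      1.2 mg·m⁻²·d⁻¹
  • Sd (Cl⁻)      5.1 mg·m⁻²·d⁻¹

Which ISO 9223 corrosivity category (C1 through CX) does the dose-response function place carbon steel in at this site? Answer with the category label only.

C1

carbon steel: temperature factor f = +0.150·(-24.9) = -3.7350
  Pd branch = 1.77·Pd^0.52·e^(0.02·RH+f) = 0.1396 μm/a
  Cl⁻ term: 0.102·5.1^0.62·exp(0.033·55+0.04·-14.9) = 0.9478
  r_corr = 0.1396 + 0.9478 = 1.087 μm/a
Category bounds: 0…1.3 μm/a bracket r_corr ⇒ C1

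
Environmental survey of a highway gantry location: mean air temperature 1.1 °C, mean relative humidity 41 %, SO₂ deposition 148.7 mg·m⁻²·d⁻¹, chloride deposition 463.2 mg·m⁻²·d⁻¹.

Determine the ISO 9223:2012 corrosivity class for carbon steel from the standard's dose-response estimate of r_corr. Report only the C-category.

carbon steel: temperature factor f = +0.150·(-8.9) = -1.3350
  Pd branch = 1.77·Pd^0.52·e^(0.02·RH+f) = 14.25 μm/a
  Sd branch = 0.102·Sd^0.62·e^(0.033·RH+0.04·T) = 18.54 μm/a
  r_corr = 14.25 + 18.54 = 32.79 μm/a
32.8 μm/a falls in (25, 50] for carbon steel → category C3

C3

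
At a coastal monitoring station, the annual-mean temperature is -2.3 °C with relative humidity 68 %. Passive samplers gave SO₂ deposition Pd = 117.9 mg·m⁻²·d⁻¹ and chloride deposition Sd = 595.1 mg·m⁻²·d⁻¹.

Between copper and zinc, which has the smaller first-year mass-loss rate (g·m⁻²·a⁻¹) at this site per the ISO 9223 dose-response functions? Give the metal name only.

copper

copper: f(T) = +0.126·(T−10) [T≤10 °C] = -1.5498
  SO₂ term: 0.0053·117.9^0.26·exp(0.059·68-1.5498) = 0.2149
  Sd branch = 0.01025·Sd^0.27·e^(0.036·RH+0.049·T) = 0.5944 μm/a
  sum: 0.2149 + 0.5944 → r_corr = 0.8093 μm/a
  mass loss = 0.8093 μm/a × 8.96 g/cm³ = 7.251 g·m⁻²·a⁻¹
zinc: temperature factor f = +0.038·(-12.3) = -0.4674
  SO₂ term: 0.0129·117.9^0.44·exp(0.046·68-0.4674) = 1.505
  Cl⁻ term: 0.0175·595.1^0.57·exp(0.008·68+0.085·-2.3) = 0.946
  r_corr = 1.505 + 0.946 = 2.451 μm/a
  mass loss = 2.451 μm/a × 7.14 g/cm³ = 17.5 g·m⁻²·a⁻¹
Ordering by g·m⁻²·a⁻¹: zinc (17.5) > copper (7.25)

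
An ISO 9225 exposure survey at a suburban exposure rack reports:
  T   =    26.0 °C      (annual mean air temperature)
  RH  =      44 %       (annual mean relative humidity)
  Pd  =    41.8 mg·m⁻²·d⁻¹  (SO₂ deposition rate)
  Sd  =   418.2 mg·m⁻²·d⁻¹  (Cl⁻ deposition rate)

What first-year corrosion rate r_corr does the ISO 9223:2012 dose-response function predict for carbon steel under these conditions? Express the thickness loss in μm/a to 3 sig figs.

carbon steel: f(T) = -0.054·(T−10) [T>10 °C] = -0.8640
  sulphur-dioxide contribution → 12.53 μm/a
  chloride contribution → 52.01 μm/a
  total first-year rate 64.54 μm/a

r_corr = 64.5 μm/a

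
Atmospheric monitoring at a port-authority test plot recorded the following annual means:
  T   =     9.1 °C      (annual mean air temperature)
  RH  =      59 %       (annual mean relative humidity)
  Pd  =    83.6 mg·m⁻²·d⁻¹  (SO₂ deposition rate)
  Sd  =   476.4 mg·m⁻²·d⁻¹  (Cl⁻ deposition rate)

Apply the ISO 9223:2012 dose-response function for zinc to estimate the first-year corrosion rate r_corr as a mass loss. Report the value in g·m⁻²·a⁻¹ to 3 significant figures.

zinc: temperature factor f = +0.038·(-0.9) = -0.0342
  sulphur-dioxide contribution → 1.319 μm/a
  chloride contribution → 2.044 μm/a
  total first-year rate 3.362 μm/a
Convert to mass loss: 3.362 μm/a × 7.14 g/cm³ = 24.01 g·m⁻²·a⁻¹

r_corr = 24.0 g·m⁻²·a⁻¹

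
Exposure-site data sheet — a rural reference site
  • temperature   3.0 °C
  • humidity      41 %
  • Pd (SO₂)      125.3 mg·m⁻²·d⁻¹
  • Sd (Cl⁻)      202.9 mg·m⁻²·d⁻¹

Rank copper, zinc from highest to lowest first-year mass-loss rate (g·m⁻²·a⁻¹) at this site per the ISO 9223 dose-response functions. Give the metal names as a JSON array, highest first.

["zinc", "copper"]

copper: temperature factor f = +0.126·(-7.0) = -0.8820
  SO₂ term: 0.0053·125.3^0.26·exp(0.059·41-0.8820) = 0.08655
  Cl⁻ term: 0.01025·202.9^0.27·exp(0.036·41+0.049·3.0) = 0.218
  sum: 0.08655 + 0.218 → r_corr = 0.3046 μm/a
  mass loss = 0.3046 μm/a × 8.96 g/cm³ = 2.729 g·m⁻²·a⁻¹
zinc: temperature factor f = +0.038·(-7.0) = -0.2660
  Pd branch = 0.0129·Pd^0.44·e^(0.046·RH+f) = 0.5461 μm/a
  Cl⁻ term: 0.0175·202.9^0.57·exp(0.008·41+0.085·3.0) = 0.6477
  r_corr = 0.5461 + 0.6477 = 1.194 μm/a
  mass loss = 1.194 μm/a × 7.14 g/cm³ = 8.524 g·m⁻²·a⁻¹
Ordering by g·m⁻²·a⁻¹: zinc (8.52) > copper (2.73)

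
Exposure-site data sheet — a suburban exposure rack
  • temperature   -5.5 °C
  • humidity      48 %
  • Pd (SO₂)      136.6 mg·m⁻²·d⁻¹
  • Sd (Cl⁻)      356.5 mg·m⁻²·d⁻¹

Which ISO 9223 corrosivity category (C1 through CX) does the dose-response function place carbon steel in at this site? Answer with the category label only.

C2

carbon steel: temperature factor f = +0.150·(-15.5) = -2.3250
  Pd branch = 1.77·Pd^0.52·e^(0.02·RH+f) = 5.829 μm/a
  Cl⁻ term: 0.102·356.5^0.62·exp(0.033·48+0.04·-5.5) = 15.25
  sum: 5.829 + 15.25 → r_corr = 21.08 μm/a
ISO 9223 Table 2 (carbon steel): 1.3 < 21.1 ≤ 25 μm/a ⇒ C2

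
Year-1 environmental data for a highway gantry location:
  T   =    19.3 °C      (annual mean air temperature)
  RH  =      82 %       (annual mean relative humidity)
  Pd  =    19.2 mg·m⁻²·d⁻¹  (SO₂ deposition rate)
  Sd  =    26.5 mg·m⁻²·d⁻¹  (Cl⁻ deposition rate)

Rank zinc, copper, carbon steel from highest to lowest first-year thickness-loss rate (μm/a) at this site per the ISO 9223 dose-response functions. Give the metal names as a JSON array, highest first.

zinc: temperature factor f = -0.071·(9.3) = -0.6603
  sulphur-dioxide contribution → 1.063 μm/a
  chloride contribution → 1.126 μm/a
  ⇒ r_corr(zinc) = 2.19 μm/a
copper: f(T) = -0.080·(T−10) [T>10 °C] = -0.7440
  sulphur-dioxide contribution → 0.6854 μm/a
  chloride contribution → 1.224 μm/a
  total first-year rate 1.909 μm/a
carbon steel: T>10 °C ⇒ hinge -0.054·(19.3−10) = -0.5022
  sulphur-dioxide contribution → 25.67 μm/a
  chloride contribution → 25.21 μm/a
  total first-year rate 50.88 μm/a
Ordering by μm/a: carbon steel (50.9) > zinc (2.19) > copper (1.91)

["carbon steel", "zinc", "copper"]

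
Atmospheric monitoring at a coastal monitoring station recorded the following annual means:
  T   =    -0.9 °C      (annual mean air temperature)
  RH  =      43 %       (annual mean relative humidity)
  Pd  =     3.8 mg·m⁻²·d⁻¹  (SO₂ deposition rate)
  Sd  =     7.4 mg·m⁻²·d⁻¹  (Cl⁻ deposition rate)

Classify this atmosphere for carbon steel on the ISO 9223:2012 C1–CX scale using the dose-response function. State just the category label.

C2

carbon steel: f(T) = +0.150·(T−10) [T≤10 °C] = -1.6350
  sulphur-dioxide contribution → 1.633 μm/a
  chloride contribution → 1.407 μm/a
  ⇒ r_corr(carbon steel) = 3.039 μm/a
3.04 μm/a falls in (1.3, 25] for carbon steel → category C2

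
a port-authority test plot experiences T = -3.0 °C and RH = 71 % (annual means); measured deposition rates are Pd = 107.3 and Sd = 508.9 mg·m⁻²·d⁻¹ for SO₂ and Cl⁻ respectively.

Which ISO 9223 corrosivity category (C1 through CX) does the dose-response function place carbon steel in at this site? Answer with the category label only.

carbon steel: f(T) = +0.150·(T−10) [T≤10 °C] = -1.9500
  SO₂ term: 1.77·107.3^0.52·exp(0.02·71-1.9500) = 11.85
  Sd branch = 0.102·Sd^0.62·e^(0.033·RH+0.04·T) = 44.89 μm/a
  r_corr = 11.85 + 44.89 = 56.74 μm/a
ISO 9223 Table 2 (carbon steel): 50 < 56.7 ≤ 80 μm/a ⇒ C4

C4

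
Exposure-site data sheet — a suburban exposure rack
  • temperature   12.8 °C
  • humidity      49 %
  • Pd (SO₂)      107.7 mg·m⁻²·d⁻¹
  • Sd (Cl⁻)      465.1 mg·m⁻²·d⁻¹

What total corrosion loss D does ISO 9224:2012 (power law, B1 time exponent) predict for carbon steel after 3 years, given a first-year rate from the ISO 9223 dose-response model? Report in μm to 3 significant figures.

D(3) = 151 μm

carbon steel: f(T) = -0.054·(T−10) [T>10 °C] = -0.1512
  sulphur-dioxide contribution → 46.2 μm/a
  chloride contribution → 38.64 μm/a
  total first-year rate 84.85 μm/a
Power-law: D(3) = r_corr · 3^0.523
  D(3) = 84.85 × 3^0.523 = 84.85 × 1.776 = 150.7 μm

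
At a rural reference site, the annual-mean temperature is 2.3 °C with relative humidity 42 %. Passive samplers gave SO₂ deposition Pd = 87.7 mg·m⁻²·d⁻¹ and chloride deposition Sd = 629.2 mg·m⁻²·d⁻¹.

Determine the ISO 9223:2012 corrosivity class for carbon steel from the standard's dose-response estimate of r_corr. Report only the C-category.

C3

carbon steel: T≤10 °C ⇒ hinge +0.150·(2.3−10) = -1.1550
  sulphur-dioxide contribution → 13.23 μm/a
  chloride contribution → 24.31 μm/a
  total first-year rate 37.54 μm/a
ISO 9223 Table 2 (carbon steel): 25 < 37.5 ≤ 50 μm/a ⇒ C3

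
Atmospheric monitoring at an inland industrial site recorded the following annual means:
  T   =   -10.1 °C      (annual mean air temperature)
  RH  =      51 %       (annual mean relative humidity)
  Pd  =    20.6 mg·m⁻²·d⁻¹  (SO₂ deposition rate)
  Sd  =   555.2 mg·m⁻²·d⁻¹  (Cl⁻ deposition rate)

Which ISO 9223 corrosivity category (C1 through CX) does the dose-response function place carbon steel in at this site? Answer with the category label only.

carbon steel: temperature factor f = +0.150·(-20.1) = -3.0150
  Pd branch = 1.77·Pd^0.52·e^(0.02·RH+f) = 1.161 μm/a
  Cl⁻ term: 0.102·555.2^0.62·exp(0.033·51+0.04·-10.1) = 18.43
  r_corr = 1.161 + 18.43 = 19.59 μm/a
Category bounds: 1.3…25 μm/a bracket r_corr ⇒ C2

C2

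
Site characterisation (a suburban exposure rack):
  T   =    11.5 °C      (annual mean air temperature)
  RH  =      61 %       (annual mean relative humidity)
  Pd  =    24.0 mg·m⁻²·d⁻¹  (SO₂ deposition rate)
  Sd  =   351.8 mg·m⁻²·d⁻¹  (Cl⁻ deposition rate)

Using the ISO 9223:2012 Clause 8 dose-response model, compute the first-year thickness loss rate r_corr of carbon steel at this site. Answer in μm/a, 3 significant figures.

carbon steel: temperature factor f = -0.054·(1.5) = -0.0810
  Pd branch = 1.77·Pd^0.52·e^(0.02·RH+f) = 28.86 μm/a
  Cl⁻ term: 0.102·351.8^0.62·exp(0.033·61+0.04·11.5) = 45.85
  sum: 28.86 + 45.85 → r_corr = 74.71 μm/a

r_corr = 74.7 μm/a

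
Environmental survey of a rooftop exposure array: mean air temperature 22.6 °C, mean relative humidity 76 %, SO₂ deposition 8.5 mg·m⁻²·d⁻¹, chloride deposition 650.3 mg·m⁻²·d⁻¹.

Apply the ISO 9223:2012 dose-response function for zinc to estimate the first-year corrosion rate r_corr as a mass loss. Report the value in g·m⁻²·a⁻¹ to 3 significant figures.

zinc: temperature factor f = -0.071·(12.6) = -0.8946
  sulphur-dioxide contribution → 0.446 μm/a
  chloride contribution → 8.807 μm/a
  total first-year rate 9.253 μm/a
Convert to mass loss: 9.253 μm/a × 7.14 g/cm³ = 66.07 g·m⁻²·a⁻¹

r_corr = 66.1 g·m⁻²·a⁻¹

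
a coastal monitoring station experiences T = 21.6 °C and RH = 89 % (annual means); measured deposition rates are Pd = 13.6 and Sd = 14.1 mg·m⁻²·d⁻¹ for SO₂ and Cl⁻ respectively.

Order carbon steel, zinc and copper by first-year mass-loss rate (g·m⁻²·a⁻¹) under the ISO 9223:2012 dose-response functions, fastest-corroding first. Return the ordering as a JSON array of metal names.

carbon steel: temperature factor f = -0.054·(11.6) = -0.6264
  sulphur-dioxide contribution → 21.8 μm/a
  chloride contribution → 23.54 μm/a
  ⇒ r_corr(carbon steel) = 45.34 μm/a
  mass loss = 45.34 μm/a × 7.85 g/cm³ = 355.9 g·m⁻²·a⁻¹
zinc: f(T) = -0.071·(T−10) [T>10 °C] = -0.8236
  sulphur-dioxide contribution → 1.071 μm/a
  chloride contribution → 1.011 μm/a
  total first-year rate 2.082 μm/a
  mass loss = 2.082 μm/a × 7.14 g/cm³ = 14.86 g·m⁻²·a⁻¹
copper: T>10 °C ⇒ hinge -0.080·(21.6−10) = -0.9280
  sulphur-dioxide contribution → 0.7879 μm/a
  chloride contribution → 1.486 μm/a
  total first-year rate 2.274 μm/a
  mass loss = 2.274 μm/a × 8.96 g/cm³ = 20.38 g·m⁻²·a⁻¹
Ordering by g·m⁻²·a⁻¹: carbon steel (356) > copper (20.4) > zinc (14.9)

["carbon steel", "copper", "zinc"]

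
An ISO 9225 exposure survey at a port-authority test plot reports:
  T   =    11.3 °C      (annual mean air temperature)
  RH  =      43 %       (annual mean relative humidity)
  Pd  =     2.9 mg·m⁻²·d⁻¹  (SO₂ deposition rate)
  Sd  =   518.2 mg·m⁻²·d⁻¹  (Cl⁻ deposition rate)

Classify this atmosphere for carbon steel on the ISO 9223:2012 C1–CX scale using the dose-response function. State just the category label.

carbon steel: f(T) = -0.054·(T−10) [T>10 °C] = -0.0702
  Pd branch = 1.77·Pd^0.52·e^(0.02·RH+f) = 6.783 μm/a
  Sd branch = 0.102·Sd^0.62·e^(0.033·RH+0.04·T) = 31.93 μm/a
  sum: 6.783 + 31.93 → r_corr = 38.71 μm/a
Category bounds: 25…50 μm/a bracket r_corr ⇒ C3

C3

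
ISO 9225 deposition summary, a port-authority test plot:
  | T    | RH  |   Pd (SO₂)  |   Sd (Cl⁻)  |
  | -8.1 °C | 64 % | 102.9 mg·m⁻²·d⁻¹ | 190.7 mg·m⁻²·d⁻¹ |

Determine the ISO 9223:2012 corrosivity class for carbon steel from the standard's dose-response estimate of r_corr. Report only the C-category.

C2

carbon steel: temperature factor f = +0.150·(-18.1) = -2.7150
  Pd branch = 1.77·Pd^0.52·e^(0.02·RH+f) = 4.69 μm/a
  Cl⁻ term: 0.102·190.7^0.62·exp(0.033·64+0.04·-8.1) = 15.81
  r_corr = 4.69 + 15.81 = 20.5 μm/a
Category bounds: 1.3…25 μm/a bracket r_corr ⇒ C2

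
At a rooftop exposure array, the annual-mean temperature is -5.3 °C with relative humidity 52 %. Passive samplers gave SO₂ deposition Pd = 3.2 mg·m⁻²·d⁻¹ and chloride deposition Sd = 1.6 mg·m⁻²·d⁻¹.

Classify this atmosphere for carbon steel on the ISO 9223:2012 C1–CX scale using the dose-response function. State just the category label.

C2

carbon steel: T≤10 °C ⇒ hinge +0.150·(-5.3−10) = -2.2950
  SO₂ term: 1.77·3.2^0.52·exp(0.02·52-2.2950) = 0.9239
  Sd branch = 0.102·Sd^0.62·e^(0.033·RH+0.04·T) = 0.6142 μm/a
  sum: 0.9239 + 0.6142 → r_corr = 1.538 μm/a
1.54 μm/a falls in (1.3, 25] for carbon steel → category C2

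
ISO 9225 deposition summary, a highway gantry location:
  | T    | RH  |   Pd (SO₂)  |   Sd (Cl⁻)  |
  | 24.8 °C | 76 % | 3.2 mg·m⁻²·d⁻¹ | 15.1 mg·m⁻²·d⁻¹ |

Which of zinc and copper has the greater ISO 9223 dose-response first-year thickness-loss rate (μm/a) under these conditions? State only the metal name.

zinc

zinc: f(T) = -0.071·(T−10) [T>10 °C] = -1.0508
  Pd branch = 0.0129·Pd^0.44·e^(0.046·RH+f) = 0.2482 μm/a
  Sd branch = 0.0175·Sd^0.57·e^(0.008·RH+0.085·T) = 1.243 μm/a
  r_corr = 0.2482 + 1.243 = 1.492 μm/a
copper: temperature factor f = -0.080·(14.8) = -1.1840
  Pd branch = 0.0053·Pd^0.26·e^(0.059·RH+f) = 0.1944 μm/a
  Sd branch = 0.01025·Sd^0.27·e^(0.036·RH+0.049·T) = 1.109 μm/a
  r_corr = 0.1944 + 1.109 = 1.304 μm/a
Ordering by μm/a: zinc (1.49) > copper (1.3)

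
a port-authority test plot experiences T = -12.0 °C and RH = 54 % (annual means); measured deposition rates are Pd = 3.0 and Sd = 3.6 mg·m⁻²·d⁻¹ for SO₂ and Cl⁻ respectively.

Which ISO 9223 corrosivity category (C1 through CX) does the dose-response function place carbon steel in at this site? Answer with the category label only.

C1

carbon steel: f(T) = +0.150·(T−10) [T≤10 °C] = -3.3000
  sulphur-dioxide contribution → 0.3404 μm/a
  chloride contribution → 0.8298 μm/a
  total first-year rate 1.17 μm/a
1.17 μm/a falls in (0, 1.3] for carbon steel → category C1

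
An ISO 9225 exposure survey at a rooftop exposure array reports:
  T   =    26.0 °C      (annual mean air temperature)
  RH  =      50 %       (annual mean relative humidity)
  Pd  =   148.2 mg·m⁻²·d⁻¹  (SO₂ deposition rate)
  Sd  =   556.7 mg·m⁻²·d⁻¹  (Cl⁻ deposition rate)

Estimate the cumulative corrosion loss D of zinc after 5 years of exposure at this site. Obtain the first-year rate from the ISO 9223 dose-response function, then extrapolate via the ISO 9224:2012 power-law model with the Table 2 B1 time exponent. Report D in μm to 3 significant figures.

zinc: f(T) = -0.071·(T−10) [T>10 °C] = -1.1360
  sulphur-dioxide contribution → 0.3726 μm/a
  chloride contribution → 8.741 μm/a
  ⇒ r_corr(zinc) = 9.113 μm/a
Power-law: D(5) = r_corr · 5^0.813
  D(5) = 9.113 × 5^0.813 = 9.113 × 3.701 = 33.72 μm

D(5) = 33.7 μm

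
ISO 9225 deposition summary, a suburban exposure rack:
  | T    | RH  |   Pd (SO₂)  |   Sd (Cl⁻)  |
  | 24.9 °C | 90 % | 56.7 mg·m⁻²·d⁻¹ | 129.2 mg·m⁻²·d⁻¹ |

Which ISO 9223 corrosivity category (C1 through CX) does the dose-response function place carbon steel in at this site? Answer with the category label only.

carbon steel: temperature factor f = -0.054·(14.9) = -0.8046
  Pd branch = 1.77·Pd^0.52·e^(0.02·RH+f) = 39.1 μm/a
  Sd branch = 0.102·Sd^0.62·e^(0.033·RH+0.04·T) = 109.6 μm/a
  sum: 39.1 + 109.6 → r_corr = 148.7 μm/a
ISO 9223 Table 2 (carbon steel): 80 < 149 ≤ 200 μm/a ⇒ C5

C5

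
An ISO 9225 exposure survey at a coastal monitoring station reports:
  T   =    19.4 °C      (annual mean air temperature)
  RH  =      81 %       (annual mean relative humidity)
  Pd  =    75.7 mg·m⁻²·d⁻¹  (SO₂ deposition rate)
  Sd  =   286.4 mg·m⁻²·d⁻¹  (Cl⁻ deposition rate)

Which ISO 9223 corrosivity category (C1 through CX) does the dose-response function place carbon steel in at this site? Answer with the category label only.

carbon steel: f(T) = -0.054·(T−10) [T>10 °C] = -0.5076
  SO₂ term: 1.77·75.7^0.52·exp(0.02·81-0.5076) = 51.08
  Cl⁻ term: 0.102·286.4^0.62·exp(0.033·81+0.04·19.4) = 107.1
  sum: 51.08 + 107.1 → r_corr = 158.2 μm/a
ISO 9223 Table 2 (carbon steel): 80 < 158 ≤ 200 μm/a ⇒ C5

C5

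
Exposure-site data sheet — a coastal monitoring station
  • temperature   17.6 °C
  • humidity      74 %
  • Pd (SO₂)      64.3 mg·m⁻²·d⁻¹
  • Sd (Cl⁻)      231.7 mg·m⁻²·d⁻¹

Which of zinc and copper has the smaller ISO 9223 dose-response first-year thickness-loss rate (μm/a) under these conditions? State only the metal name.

copper

zinc: T>10 °C ⇒ hinge -0.071·(17.6−10) = -0.5396
  SO₂ term: 0.0129·64.3^0.44·exp(0.046·74-0.5396) = 1.413
  Cl⁻ term: 0.0175·231.7^0.57·exp(0.008·74+0.085·17.6) = 3.147
  r_corr = 1.413 + 3.147 = 4.56 μm/a
copper: f(T) = -0.080·(T−10) [T>10 °C] = -0.6080
  Pd branch = 0.0053·Pd^0.26·e^(0.059·RH+f) = 0.6706 μm/a
  Sd branch = 0.01025·Sd^0.27·e^(0.036·RH+0.049·T) = 1.516 μm/a
  r_corr = 0.6706 + 1.516 = 2.187 μm/a
Ordering by μm/a: zinc (4.56) > copper (2.19)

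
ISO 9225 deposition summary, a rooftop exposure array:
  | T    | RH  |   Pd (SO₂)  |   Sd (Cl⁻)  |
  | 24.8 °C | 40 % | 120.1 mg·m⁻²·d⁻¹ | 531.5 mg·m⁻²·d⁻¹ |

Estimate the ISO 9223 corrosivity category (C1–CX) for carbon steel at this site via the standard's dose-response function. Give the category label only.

C4

carbon steel: f(T) = -0.054·(T−10) [T>10 °C] = -0.7992
  SO₂ term: 1.77·120.1^0.52·exp(0.02·40-0.7992) = 21.36
  Cl⁻ term: 0.102·531.5^0.62·exp(0.033·40+0.04·24.8) = 50.41
  sum: 21.36 + 50.41 → r_corr = 71.77 μm/a
71.8 μm/a falls in (50, 80] for carbon steel → category C4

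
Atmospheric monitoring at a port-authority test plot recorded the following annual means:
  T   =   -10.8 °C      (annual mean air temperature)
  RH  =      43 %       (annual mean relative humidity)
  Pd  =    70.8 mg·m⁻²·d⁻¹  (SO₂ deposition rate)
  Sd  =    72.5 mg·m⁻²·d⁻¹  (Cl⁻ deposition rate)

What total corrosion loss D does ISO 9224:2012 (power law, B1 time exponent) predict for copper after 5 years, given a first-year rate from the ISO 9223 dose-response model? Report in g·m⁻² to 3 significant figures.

copper: f(T) = +0.126·(T−10) [T≤10 °C] = -2.6208
  Pd branch = 0.0053·Pd^0.26·e^(0.059·RH+f) = 0.01475 μm/a
  Sd branch = 0.01025·Sd^0.27·e^(0.036·RH+0.049·T) = 0.09026 μm/a
  sum: 0.01475 + 0.09026 → r_corr = 0.105 μm/a
Long-term exponent b (ISO 9224 Table 2, B1) = 0.667
  D(5) = 0.105 × 5^0.667 = 0.105 × 2.926 = 0.3072 μm
  Mass loss = 0.3072 μm × 8.96 g/cm³ = 2.753 g·m⁻²

D(5) = 2.75 g·m⁻²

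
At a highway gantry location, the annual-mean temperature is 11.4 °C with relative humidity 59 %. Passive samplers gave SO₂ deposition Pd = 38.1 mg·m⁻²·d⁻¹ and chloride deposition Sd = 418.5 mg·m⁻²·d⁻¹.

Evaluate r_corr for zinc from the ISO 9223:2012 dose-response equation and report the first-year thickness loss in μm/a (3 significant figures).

zinc: f(T) = -0.071·(T−10) [T>10 °C] = -0.0994
  sulphur-dioxide contribution → 0.8744 μm/a
  chloride contribution → 2.308 μm/a
  ⇒ r_corr(zinc) = 3.182 μm/a

r_corr = 3.18 μm/a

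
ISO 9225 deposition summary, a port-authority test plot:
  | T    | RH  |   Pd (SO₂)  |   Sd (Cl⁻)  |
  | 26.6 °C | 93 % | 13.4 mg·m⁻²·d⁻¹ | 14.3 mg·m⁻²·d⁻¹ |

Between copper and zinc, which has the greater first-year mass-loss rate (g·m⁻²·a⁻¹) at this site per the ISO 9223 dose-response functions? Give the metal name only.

copper: T>10 °C ⇒ hinge -0.080·(26.6−10) = -1.3280
  Pd branch = 0.0053·Pd^0.26·e^(0.059·RH+f) = 0.6661 μm/a
  Sd branch = 0.01025·Sd^0.27·e^(0.036·RH+0.049·T) = 2.202 μm/a
  r_corr = 0.6661 + 2.202 = 2.868 μm/a
  mass loss = 2.868 μm/a × 8.96 g/cm³ = 25.69 g·m⁻²·a⁻¹
zinc: temperature factor f = -0.071·(16.6) = -1.1786
  Pd branch = 0.0129·Pd^0.44·e^(0.046·RH+f) = 0.8965 μm/a
  Sd branch = 0.0175·Sd^0.57·e^(0.008·RH+0.085·T) = 1.609 μm/a
  r_corr = 0.8965 + 1.609 = 2.506 μm/a
  mass loss = 2.506 μm/a × 7.14 g/cm³ = 17.89 g·m⁻²·a⁻¹
Ordering by g·m⁻²·a⁻¹: copper (25.7) > zinc (17.9)

copper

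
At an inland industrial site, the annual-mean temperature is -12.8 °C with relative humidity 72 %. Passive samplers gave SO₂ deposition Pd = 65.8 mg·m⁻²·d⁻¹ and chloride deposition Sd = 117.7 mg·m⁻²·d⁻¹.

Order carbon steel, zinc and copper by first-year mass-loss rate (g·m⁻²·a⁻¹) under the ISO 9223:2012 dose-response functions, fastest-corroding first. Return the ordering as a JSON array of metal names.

carbon steel: T≤10 °C ⇒ hinge +0.150·(-12.8−10) = -3.4200
  sulphur-dioxide contribution → 2.155 μm/a
  chloride contribution → 12.65 μm/a
  ⇒ r_corr(carbon steel) = 14.8 μm/a
  mass loss = 14.8 μm/a × 7.85 g/cm³ = 116.2 g·m⁻²·a⁻¹
zinc: T≤10 °C ⇒ hinge +0.038·(-12.8−10) = -0.8664
  sulphur-dioxide contribution → 0.9391 μm/a
  chloride contribution → 0.1589 μm/a
  ⇒ r_corr(zinc) = 1.098 μm/a
  mass loss = 1.098 μm/a × 7.14 g/cm³ = 7.84 g·m⁻²·a⁻¹
copper: T≤10 °C ⇒ hinge +0.126·(-12.8−10) = -2.8728
  sulphur-dioxide contribution → 0.06227 μm/a
  chloride contribution → 0.2649 μm/a
  ⇒ r_corr(copper) = 0.3272 μm/a
  mass loss = 0.3272 μm/a × 8.96 g/cm³ = 2.932 g·m⁻²·a⁻¹
Ordering by g·m⁻²·a⁻¹: carbon steel (116) > zinc (7.84) > copper (2.93)

["carbon steel", "zinc", "copper"]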